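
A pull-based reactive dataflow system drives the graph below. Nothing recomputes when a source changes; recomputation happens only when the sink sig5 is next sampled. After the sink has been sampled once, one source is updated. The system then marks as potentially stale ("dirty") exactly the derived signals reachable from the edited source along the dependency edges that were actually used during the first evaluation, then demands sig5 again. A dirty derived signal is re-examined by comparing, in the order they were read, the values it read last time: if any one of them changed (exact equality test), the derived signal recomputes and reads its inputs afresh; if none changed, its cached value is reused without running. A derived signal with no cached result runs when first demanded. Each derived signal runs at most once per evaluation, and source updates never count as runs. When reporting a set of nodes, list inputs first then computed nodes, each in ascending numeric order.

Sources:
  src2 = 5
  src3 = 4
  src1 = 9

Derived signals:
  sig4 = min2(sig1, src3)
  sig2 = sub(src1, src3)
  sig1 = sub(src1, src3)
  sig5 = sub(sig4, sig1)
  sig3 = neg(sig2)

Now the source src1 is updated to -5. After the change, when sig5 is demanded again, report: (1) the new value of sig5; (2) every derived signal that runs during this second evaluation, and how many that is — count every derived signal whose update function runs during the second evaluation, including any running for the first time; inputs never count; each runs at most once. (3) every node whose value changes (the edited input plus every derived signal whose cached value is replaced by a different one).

New value of sig5: 0.
Derived signals that run: sig1, sig4, sig5 — 3 in total.
Values that change: src1, sig1, sig4, sig5.

First evaluation (everything demanded from the output):
  sig1 = sub(9, 4) = 5
  sig4 = min2(5, 4) = 4
  sig5 = sub(4, 5) = -1

Propagation after the edit:
  sig1: runs — src1 9->-5; result -9.
  sig4: runs — sig1 5->-9; result -9.
  sig5: runs — sig4 4->-9; sig1 5->-9; result 0.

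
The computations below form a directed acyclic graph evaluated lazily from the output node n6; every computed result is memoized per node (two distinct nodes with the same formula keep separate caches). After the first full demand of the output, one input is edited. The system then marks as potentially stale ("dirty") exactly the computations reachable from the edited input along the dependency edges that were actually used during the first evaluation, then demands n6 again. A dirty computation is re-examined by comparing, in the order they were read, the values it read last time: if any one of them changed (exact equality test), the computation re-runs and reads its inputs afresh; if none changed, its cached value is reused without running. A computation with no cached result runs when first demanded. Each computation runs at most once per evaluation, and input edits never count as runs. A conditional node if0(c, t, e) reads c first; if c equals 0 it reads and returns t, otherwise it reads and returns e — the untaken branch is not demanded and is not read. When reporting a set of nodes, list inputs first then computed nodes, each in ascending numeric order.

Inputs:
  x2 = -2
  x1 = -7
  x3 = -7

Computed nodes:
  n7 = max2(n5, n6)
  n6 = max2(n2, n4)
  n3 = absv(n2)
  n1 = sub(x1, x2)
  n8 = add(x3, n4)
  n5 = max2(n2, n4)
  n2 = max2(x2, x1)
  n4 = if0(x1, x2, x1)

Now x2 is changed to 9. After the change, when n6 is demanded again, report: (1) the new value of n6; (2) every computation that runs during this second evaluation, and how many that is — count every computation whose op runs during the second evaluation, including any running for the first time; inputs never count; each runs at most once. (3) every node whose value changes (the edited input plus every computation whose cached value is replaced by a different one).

Demanding n6 again yields 9.
2 computations run: n2, n6.
The nodes whose values change: x2, n2, n6.

First demand of the output computes:
  n2 = max2(-2, -7) = -2
  n4 = if0(x1=-7 -> else branch x1) = -7
  n6 = max2(-2, -7) = -2

After the edit, cleaning proceeds:
  n2: a read changed (x2 -2->9) — executes, giving 9.
  n6: a read changed (n2 -2->9) — executes, giving 9.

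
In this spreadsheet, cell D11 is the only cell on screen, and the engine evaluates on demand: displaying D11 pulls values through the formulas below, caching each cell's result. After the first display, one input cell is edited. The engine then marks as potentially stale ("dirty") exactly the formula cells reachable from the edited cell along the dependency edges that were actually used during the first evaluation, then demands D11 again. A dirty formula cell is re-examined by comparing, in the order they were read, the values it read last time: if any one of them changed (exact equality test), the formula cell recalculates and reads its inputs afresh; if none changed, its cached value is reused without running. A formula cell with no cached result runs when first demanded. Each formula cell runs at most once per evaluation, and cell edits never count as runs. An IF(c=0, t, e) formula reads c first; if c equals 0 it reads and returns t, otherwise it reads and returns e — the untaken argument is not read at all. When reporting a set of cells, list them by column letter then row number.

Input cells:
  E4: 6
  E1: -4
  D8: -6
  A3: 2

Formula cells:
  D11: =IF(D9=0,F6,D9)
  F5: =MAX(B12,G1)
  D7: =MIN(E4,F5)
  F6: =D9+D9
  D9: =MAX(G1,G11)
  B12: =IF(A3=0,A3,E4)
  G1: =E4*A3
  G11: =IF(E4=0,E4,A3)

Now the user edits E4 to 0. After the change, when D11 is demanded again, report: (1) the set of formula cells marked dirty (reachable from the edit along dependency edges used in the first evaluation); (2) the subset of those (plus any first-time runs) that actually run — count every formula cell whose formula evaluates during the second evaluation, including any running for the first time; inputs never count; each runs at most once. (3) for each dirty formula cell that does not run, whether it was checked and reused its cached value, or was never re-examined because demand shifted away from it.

Dirty set: D9, D11, G1, G11.
Run set: D9, D11, F6, G1, G11 (5 run).
All dirty formula cells ended up running.
The important point: the flipped condition pulls in fresh nodes; F6 runs for the first time.

Initial pass — values computed on the first demand:
  G1 = 6 * 2 = 12
  G11 = IF(E4=0: E4=6 -> else branch A3) = 2
  D9 = MAX(12, 2) = 12
  D11 = IF(D9=0: D9=12 -> else branch D9) = 12

Second demand — change propagation:
  G1: re-runs because E4 6->0; new result 0.
  G11: re-runs because E4 6->0; new result 0.
  D9: re-runs because G1 12->0; G11 2->0; new result 0.
  F6: newly demanded (no cache) — executes and yields 0.
  D11: re-runs because D9 12->0; D9 12->0; new result 0.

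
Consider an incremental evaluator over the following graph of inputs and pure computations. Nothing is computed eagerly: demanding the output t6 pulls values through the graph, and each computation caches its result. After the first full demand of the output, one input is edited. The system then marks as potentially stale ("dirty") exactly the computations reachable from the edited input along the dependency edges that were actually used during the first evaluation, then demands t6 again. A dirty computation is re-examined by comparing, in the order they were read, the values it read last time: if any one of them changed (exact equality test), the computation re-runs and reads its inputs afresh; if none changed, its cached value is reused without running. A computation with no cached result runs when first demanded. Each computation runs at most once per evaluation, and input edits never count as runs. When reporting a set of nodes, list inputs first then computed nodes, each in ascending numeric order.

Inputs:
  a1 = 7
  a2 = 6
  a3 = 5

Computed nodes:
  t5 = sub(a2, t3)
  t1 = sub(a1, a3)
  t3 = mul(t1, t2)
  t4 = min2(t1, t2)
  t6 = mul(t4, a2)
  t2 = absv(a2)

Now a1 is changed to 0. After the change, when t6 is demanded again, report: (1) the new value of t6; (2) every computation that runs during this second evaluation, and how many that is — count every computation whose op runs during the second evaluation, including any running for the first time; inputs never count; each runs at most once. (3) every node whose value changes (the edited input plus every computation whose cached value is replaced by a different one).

Initial pass — values computed on the first demand:
  t1 = sub(7, 5) = 2
  t2 = absv(6) = 6
  t4 = min2(2, 6) = 2
  t6 = mul(2, 6) = 12

Second demand — change propagation:
  t1: re-runs because a1 7->0; new result -5.
  t4: re-runs because t1 2->-5; new result -5.
  t6: re-runs because t4 2->-5; new result -30.

t6 now evaluates to -30.
Run set: t1, t4, t6 (3 run).
Changed values: a1, t1, t4, t6.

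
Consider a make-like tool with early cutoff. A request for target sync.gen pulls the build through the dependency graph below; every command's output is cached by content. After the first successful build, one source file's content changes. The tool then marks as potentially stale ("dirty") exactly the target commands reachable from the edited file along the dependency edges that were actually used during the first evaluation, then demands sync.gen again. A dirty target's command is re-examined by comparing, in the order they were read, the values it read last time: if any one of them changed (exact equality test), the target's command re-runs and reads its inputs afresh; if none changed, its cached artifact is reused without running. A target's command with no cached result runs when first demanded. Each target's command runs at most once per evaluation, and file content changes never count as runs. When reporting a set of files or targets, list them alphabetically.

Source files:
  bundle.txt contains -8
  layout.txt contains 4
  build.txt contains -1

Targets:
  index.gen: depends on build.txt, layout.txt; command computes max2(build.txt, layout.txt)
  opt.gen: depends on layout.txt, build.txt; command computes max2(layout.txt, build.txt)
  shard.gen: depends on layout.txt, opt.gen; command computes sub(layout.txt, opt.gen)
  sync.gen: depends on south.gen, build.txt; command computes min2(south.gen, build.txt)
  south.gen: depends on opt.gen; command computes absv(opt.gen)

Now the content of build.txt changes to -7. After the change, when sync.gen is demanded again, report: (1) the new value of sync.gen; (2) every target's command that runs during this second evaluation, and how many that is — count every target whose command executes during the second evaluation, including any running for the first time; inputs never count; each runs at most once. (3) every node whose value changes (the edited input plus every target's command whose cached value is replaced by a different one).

First demand of the output computes:
  opt.gen = max2(4, -1) = 4
  south.gen = absv(4) = 4
  sync.gen = min2(4, -1) = -1

After the edit, cleaning proceeds:
  opt.gen: a read changed (build.txt -1->-7) — executes, giving 4 — identical to its old value.
  south.gen: dirty, but its reads are unchanged (opt.gen unchanged); cached 4 stands.
  sync.gen: a read changed (build.txt -1->-7) — executes, giving -7.

Note where the cutoff bites: south.gen is checked, finds nothing changed, and keeps its cache.

Demanding sync.gen again yields -7.
2 target commands run: opt.gen, sync.gen.
The nodes whose values change: build.txt, sync.gen.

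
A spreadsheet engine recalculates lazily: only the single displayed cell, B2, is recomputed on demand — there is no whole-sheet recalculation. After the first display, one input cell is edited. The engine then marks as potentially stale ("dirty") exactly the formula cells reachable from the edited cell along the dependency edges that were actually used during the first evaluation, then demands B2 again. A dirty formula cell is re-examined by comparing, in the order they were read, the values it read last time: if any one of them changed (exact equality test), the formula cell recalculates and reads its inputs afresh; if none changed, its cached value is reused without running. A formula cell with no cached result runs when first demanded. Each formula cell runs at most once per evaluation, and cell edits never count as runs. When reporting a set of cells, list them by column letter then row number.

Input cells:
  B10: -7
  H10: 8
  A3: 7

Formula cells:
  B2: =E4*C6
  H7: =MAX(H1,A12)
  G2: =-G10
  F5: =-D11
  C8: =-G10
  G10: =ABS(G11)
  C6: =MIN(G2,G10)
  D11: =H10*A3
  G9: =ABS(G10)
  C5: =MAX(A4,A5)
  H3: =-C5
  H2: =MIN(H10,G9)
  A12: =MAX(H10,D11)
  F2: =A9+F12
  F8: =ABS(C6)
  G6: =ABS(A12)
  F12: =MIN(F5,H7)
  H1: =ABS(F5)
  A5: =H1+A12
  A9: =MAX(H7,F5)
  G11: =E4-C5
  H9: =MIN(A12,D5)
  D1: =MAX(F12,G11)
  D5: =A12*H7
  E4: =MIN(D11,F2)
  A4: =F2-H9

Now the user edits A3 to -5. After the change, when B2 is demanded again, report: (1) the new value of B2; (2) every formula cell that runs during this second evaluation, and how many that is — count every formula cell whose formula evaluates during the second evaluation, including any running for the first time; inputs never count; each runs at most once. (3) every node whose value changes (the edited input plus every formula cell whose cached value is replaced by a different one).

First evaluation (everything demanded from the output):
  D11 = 8 * 7 = 56
  A12 = MAX(8, 56) = 56
  F5 = -(56) = -56
  H1 = ABS(-56) = 56
  A5 = 56 + 56 = 112
  H7 = MAX(56, 56) = 56
  A9 = MAX(56, -56) = 56
  D5 = 56 * 56 = 3136
  F12 = MIN(-56, 56) = -56
  F2 = 56 + -56 = 0
  E4 = MIN(56, 0) = 0
  H9 = MIN(56, 3136) = 56
  A4 = 0 - 56 = -56
  C5 = MAX(-56, 112) = 112
  G11 = 0 - 112 = -112
  G10 = ABS(-112) = 112
  G2 = -(112) = -112
  C6 = MIN(-112, 112) = -112
  B2 = 0 * -112 = 0

Propagation after the edit:
  D11: runs — A3 7->-5; result -40.
  A12: runs — D11 56->-40; result 8.
  F5: runs — D11 56->-40; result 40.
  H1: runs — F5 -56->40; result 40.
  A5: runs — H1 56->40; A12 56->8; result 48.
  H7: runs — H1 56->40; A12 56->8; result 40.
  A9: runs — H7 56->40; F5 -56->40; result 40.
  D5: runs — A12 56->8; H7 56->40; result 320.
  F12: runs — F5 -56->40; H7 56->40; result 40.
  F2: runs — A9 56->40; F12 -56->40; result 80.
  E4: runs — D11 56->-40; F2 0->80; result -40.
  H9: runs — A12 56->8; D5 3136->320; result 8.
  A4: runs — F2 0->80; H9 56->8; result 72.
  C5: runs — A4 -56->72; A5 112->48; result 72.
  G11: runs — E4 0->-40; C5 112->72; result -112 (same value as before).
  G10: checked — values it read are unchanged (G11 unchanged); reused cached 112 without running.
  G2: checked — values it read are unchanged (G10 unchanged); reused cached -112 without running.
  C6: checked — values it read are unchanged (G2 unchanged, G10 unchanged); reused cached -112 without running.
  B2: runs — E4 0->-40; result 4480.

Key observation: the cutoff stops propagation at G10 — its inputs' values are unchanged, so it reuses its cache.

New value of B2: 4480.
Formula cells that run: A4, A5, A9, A12, B2, C5, D5, D11, E4, F2, F5, F12, G11, H1, H7, H9 — 16 in total.
Values that change: A3, A4, A5, A9, A12, B2, C5, D5, D11, E4, F2, F5, F12, H1, H7, H9.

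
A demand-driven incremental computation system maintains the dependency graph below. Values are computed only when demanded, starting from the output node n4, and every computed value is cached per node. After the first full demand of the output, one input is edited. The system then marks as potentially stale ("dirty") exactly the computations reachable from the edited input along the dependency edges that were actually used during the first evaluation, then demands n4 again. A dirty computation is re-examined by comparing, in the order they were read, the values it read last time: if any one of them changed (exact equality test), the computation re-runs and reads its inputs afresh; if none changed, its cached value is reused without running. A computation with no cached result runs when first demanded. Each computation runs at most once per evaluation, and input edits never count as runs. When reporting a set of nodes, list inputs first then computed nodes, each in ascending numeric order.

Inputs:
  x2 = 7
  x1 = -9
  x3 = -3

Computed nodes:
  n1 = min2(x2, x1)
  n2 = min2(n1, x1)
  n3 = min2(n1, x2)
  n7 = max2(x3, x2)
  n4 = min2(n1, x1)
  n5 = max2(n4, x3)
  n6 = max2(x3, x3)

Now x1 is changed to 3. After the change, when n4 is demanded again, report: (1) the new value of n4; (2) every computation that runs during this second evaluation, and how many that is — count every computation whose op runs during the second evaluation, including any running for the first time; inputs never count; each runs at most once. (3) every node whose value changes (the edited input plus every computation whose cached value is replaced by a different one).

New value of n4: 3.
Computations that run: n1, n4 — 2 in total.
Values that change: x1, n1, n4.

First evaluation (everything demanded from the output):
  n1 = min2(7, -9) = -9
  n4 = min2(-9, -9) = -9

Propagation after the edit:
  n1: runs — x1 -9->3; result 3.
  n4: runs — n1 -9->3; x1 -9->3; result 3.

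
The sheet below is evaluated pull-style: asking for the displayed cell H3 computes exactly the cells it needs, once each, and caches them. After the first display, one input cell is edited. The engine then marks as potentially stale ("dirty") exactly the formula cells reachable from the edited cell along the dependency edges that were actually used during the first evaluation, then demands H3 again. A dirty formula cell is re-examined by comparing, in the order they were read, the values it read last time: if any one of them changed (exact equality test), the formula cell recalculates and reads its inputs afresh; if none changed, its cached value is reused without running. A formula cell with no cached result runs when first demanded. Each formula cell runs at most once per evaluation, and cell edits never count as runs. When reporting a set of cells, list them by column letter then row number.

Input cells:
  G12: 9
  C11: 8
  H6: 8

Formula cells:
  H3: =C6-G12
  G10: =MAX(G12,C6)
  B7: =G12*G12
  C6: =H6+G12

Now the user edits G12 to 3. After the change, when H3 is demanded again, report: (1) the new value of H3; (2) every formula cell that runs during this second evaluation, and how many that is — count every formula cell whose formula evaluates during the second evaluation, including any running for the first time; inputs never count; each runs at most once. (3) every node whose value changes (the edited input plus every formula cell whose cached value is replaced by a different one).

First demand of the output computes:
  C6 = 8 + 9 = 17
  H3 = 17 - 9 = 8

After the edit, cleaning proceeds:
  C6: a read changed (G12 9->3) — executes, giving 11.
  H3: a read changed (C6 17->11; G12 9->3) — executes, giving 8 — identical to its old value.

Demanding H3 again yields 8.
2 formula cells run: C6, H3.
The nodes whose values change: C6, G12.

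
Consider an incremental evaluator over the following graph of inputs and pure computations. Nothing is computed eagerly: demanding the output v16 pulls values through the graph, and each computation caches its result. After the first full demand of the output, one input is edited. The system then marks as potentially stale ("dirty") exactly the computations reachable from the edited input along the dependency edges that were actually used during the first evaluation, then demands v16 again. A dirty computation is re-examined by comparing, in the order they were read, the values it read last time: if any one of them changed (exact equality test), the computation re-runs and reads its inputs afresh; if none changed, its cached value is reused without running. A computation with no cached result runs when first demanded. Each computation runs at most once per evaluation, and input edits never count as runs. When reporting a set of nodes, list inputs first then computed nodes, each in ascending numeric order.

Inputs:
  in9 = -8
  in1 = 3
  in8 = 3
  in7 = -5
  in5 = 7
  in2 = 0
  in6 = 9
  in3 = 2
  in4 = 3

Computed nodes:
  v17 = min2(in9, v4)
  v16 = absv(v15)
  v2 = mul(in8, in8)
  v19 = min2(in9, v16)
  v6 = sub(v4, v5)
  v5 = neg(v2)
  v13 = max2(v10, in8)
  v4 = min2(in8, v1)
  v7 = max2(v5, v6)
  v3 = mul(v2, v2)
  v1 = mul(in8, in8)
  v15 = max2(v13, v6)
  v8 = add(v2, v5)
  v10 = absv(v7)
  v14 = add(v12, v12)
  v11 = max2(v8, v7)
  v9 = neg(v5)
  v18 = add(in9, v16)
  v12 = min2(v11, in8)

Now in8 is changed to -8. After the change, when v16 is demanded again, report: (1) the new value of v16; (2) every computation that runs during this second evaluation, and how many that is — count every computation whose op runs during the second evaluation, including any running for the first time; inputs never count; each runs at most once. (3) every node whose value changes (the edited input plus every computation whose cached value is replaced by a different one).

v16 now evaluates to 56.
Run set: v1, v2, v4, v5, v6, v7, v10, v13, v15, v16 (10 run).
Changed values: in8, v1, v2, v4, v5, v6, v7, v10, v13, v15, v16.

Initial pass — values computed on the first demand:
  v1 = mul(3, 3) = 9
  v2 = mul(3, 3) = 9
  v4 = min2(3, 9) = 3
  v5 = neg(9) = -9
  v6 = sub(3, -9) = 12
  v7 = max2(-9, 12) = 12
  v10 = absv(12) = 12
  v13 = max2(12, 3) = 12
  v15 = max2(12, 12) = 12
  v16 = absv(12) = 12

Second demand — change propagation:
  v1: re-runs because in8 3->-8; in8 3->-8; new result 64.
  v2: re-runs because in8 3->-8; in8 3->-8; new result 64.
  v4: re-runs because in8 3->-8; v1 9->64; new result -8.
  v5: re-runs because v2 9->64; new result -64.
  v6: re-runs because v4 3->-8; v5 -9->-64; new result 56.
  v7: re-runs because v5 -9->-64; v6 12->56; new result 56.
  v10: re-runs because v7 12->56; new result 56.
  v13: re-runs because v10 12->56; in8 3->-8; new result 56.
  v15: re-runs because v13 12->56; v6 12->56; new result 56.
  v16: re-runs because v15 12->56; new result 56.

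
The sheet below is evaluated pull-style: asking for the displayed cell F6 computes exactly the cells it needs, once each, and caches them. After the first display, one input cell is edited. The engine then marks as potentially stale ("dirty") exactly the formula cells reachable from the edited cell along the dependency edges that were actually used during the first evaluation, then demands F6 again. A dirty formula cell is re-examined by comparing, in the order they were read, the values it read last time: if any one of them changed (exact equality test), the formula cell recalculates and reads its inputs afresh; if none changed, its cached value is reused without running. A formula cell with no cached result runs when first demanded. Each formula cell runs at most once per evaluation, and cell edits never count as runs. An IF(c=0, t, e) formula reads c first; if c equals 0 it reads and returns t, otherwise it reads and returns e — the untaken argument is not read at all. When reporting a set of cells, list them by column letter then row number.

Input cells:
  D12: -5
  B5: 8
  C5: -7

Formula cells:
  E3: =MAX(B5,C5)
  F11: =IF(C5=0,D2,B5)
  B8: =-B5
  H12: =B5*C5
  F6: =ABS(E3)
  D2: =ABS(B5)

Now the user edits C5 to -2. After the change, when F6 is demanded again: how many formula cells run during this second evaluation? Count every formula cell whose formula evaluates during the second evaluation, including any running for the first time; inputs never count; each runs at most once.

1 formula cells run: E3.
Note the absorption at E3: it re-runs yet its value is the same, leaving the output's value untouched.

First demand of the output computes:
  E3 = MAX(8, -7) = 8
  F6 = ABS(8) = 8

After the edit, cleaning proceeds:
  E3: a read changed (C5 -7->-2) — executes, giving 8 — identical to its old value.
  F6: dirty, but its reads are unchanged (E3 unchanged); cached 8 stands.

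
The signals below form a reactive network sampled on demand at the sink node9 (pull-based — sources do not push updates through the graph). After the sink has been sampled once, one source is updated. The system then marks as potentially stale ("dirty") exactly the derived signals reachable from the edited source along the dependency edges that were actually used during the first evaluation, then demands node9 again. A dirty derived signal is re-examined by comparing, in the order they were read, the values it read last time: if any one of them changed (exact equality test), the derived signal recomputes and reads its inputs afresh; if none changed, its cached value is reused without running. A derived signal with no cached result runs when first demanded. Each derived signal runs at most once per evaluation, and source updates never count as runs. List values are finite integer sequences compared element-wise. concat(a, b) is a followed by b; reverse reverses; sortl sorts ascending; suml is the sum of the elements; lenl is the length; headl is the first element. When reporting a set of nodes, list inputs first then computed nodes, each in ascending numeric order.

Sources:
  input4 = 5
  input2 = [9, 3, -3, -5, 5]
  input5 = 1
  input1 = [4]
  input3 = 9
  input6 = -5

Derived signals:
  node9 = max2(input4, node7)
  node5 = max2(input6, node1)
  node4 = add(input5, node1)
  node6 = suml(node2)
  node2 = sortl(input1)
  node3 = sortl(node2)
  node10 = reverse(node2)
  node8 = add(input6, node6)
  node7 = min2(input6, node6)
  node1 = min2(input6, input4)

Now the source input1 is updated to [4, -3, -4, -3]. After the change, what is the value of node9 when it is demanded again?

node9 now evaluates to 5.

Initial pass — values computed on the first demand:
  node2 = sortl([4]) = [4]
  node6 = suml([4]) = 4
  node7 = min2(-5, 4) = -5
  node9 = max2(5, -5) = 5

Second demand — change propagation:
  node2: re-runs because input1 [4]->[4, -3, -4, -3]; new result [-4, -3, -3, 4].
  node6: re-runs because node2 [4]->[-4, -3, -3, 4]; new result -6.
  node7: re-runs because node6 4->-6; new result -6.
  node9: re-runs because node7 -5->-6; new result 5 (unchanged).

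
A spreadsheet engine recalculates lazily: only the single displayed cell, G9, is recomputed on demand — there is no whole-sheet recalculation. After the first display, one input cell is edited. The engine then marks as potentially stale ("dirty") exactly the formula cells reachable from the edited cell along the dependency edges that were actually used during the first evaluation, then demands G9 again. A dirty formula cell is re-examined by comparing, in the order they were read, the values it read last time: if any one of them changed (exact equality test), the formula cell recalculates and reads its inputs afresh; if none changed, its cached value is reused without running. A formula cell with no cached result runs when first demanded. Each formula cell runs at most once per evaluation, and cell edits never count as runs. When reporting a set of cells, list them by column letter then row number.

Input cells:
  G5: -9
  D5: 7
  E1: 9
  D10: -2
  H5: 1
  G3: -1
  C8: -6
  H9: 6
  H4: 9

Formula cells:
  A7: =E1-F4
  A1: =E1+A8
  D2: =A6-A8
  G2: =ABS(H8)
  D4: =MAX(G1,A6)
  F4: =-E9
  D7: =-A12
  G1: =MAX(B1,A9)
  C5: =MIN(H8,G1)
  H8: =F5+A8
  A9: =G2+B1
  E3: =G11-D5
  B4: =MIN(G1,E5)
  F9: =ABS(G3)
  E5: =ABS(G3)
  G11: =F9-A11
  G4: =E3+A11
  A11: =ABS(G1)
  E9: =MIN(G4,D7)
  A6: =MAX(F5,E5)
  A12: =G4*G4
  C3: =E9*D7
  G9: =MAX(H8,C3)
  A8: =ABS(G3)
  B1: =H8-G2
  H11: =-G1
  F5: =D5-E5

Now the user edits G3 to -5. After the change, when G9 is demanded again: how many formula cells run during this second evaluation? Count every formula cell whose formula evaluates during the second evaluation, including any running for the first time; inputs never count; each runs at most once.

First evaluation (everything demanded from the output):
  A8 = ABS(-1) = 1
  E5 = ABS(-1) = 1
  F5 = 7 - 1 = 6
  F9 = ABS(-1) = 1
  H8 = 6 + 1 = 7
  G2 = ABS(7) = 7
  B1 = 7 - 7 = 0
  A9 = 7 + 0 = 7
  G1 = MAX(0, 7) = 7
  A11 = ABS(7) = 7
  G11 = 1 - 7 = -6
  E3 = -6 - 7 = -13
  G4 = -13 + 7 = -6
  A12 = -6 * -6 = 36
  D7 = -(36) = -36
  E9 = MIN(-6, -36) = -36
  C3 = -36 * -36 = 1296
  G9 = MAX(7, 1296) = 1296

Propagation after the edit:
  A8: runs — G3 -1->-5; result 5.
  E5: runs — G3 -1->-5; result 5.
  F5: runs — E5 1->5; result 2.
  F9: runs — G3 -1->-5; result 5.
  H8: runs — F5 6->2; A8 1->5; result 7 (same value as before).
  G2: checked — values it read are unchanged (H8 unchanged); reused cached 7 without running.
  B1: checked — values it read are unchanged (H8 unchanged, G2 unchanged); reused cached 0 without running.
  A9: checked — values it read are unchanged (G2 unchanged, B1 unchanged); reused cached 7 without running.
  G1: checked — values it read are unchanged (B1 unchanged, A9 unchanged); reused cached 7 without running.
  A11: checked — values it read are unchanged (G1 unchanged); reused cached 7 without running.
  G11: runs — F9 1->5; result -2.
  E3: runs — G11 -6->-2; result -9.
  G4: runs — E3 -13->-9; result -2.
  A12: runs — G4 -6->-2; G4 -6->-2; result 4.
  D7: runs — A12 36->4; result -4.
  E9: runs — G4 -6->-2; D7 -36->-4; result -4.
  C3: runs — E9 -36->-4; D7 -36->-4; result 16.
  G9: runs — C3 1296->16; result 16.

Key observation: the cutoff stops propagation at G2 — its inputs' values are unchanged, so it reuses its cache.

Formula cells that run: A8, A12, C3, D7, E3, E5, E9, F5, F9, G4, G9, G11, H8 — 13 in total.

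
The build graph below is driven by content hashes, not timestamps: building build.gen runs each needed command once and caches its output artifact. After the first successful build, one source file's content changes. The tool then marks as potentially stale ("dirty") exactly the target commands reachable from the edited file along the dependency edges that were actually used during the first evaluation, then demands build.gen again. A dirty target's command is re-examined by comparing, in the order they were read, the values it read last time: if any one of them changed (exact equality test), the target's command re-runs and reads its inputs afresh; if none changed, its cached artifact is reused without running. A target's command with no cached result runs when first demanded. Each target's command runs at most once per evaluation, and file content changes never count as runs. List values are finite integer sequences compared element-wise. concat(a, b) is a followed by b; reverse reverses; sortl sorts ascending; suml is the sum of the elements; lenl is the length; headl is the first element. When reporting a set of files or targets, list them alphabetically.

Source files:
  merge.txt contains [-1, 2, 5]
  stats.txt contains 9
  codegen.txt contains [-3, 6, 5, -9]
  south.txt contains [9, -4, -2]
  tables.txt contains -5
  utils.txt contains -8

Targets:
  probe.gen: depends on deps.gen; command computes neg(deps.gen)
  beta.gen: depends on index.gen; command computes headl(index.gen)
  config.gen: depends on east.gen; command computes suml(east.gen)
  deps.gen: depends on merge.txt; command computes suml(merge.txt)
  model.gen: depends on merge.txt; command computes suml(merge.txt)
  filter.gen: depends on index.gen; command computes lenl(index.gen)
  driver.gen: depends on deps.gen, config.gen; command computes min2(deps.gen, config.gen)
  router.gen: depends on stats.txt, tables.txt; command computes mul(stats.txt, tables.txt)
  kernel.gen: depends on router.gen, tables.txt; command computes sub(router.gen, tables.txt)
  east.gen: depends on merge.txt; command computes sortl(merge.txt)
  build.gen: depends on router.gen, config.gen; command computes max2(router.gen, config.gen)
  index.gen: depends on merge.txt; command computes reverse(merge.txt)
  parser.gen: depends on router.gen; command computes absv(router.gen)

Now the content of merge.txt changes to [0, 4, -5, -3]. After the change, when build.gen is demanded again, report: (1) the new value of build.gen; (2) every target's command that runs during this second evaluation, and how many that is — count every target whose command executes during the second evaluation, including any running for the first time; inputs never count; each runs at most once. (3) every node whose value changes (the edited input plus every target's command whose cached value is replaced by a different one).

Initial pass — values computed on the first demand:
  east.gen = sortl([-1, 2, 5]) = [-1, 2, 5]
  config.gen = suml([-1, 2, 5]) = 6
  router.gen = mul(9, -5) = -45
  build.gen = max2(-45, 6) = 6

Second demand — change propagation:
  east.gen: re-runs because merge.txt [-1, 2, 5]->[0, 4, -5, -3]; new result [-5, -3, 0, 4].
  config.gen: re-runs because east.gen [-1, 2, 5]->[-5, -3, 0, 4]; new result -4.
  build.gen: re-runs because config.gen 6->-4; new result -4.

build.gen now evaluates to -4.
Run set: build.gen, config.gen, east.gen (3 run).
Changed values: build.gen, config.gen, east.gen, merge.txt.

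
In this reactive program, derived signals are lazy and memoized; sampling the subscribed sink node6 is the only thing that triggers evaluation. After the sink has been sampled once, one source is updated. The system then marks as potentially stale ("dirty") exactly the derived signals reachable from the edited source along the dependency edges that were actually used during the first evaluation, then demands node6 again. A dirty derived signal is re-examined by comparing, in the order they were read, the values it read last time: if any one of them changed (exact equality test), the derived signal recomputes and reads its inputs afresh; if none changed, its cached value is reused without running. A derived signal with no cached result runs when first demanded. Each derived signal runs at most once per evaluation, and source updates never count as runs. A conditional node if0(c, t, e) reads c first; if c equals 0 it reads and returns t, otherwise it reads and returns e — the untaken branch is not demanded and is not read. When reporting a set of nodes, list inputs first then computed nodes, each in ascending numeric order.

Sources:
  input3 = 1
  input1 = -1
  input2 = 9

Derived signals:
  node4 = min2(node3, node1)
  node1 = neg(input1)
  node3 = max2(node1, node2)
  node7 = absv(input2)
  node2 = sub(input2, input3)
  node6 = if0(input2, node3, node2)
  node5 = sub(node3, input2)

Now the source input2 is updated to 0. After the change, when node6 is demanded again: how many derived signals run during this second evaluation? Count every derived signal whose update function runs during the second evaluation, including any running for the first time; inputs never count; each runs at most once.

4 derived signals run: node1, node2, node3, node6.
Note the branch switch — node1, node3 had no cache and run now for the first time.

First demand of the output computes:
  node2 = sub(9, 1) = 8
  node6 = if0(input2=9 -> else branch node2) = 8

After the edit, cleaning proceeds:
  node1: had never run; runs now, result 1.
  node2: a read changed (input2 9->0) — executes, giving -1.
  node3: had never run; runs now, result 1.
  node6: a read changed (input2 9->0; node2 8->-1) — executes, giving 1.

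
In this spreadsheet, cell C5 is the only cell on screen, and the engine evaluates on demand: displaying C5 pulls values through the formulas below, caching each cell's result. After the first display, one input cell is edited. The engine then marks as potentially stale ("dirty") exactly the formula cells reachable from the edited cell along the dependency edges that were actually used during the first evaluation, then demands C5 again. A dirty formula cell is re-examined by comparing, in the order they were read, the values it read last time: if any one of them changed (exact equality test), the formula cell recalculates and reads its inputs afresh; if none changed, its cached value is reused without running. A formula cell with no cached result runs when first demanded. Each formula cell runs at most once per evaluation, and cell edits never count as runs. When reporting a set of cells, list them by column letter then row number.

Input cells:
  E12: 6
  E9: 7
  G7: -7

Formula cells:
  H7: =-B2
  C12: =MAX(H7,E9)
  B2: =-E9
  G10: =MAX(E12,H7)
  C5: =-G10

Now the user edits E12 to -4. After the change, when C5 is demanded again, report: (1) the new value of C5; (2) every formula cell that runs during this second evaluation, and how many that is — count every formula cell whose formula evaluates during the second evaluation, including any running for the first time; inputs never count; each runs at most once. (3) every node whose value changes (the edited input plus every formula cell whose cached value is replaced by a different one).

Initial pass — values computed on the first demand:
  B2 = -(7) = -7
  H7 = -(-7) = 7
  G10 = MAX(6, 7) = 7
  C5 = -(7) = -7

Second demand — change propagation:
  G10: re-runs because E12 6->-4; new result 7 (unchanged).
  C5: re-examined; everything it read last time is the same (G10 unchanged) — cache -7 kept, no run.

The important point: G10 recomputes to an identical value, and the output ends up unchanged.

C5 now evaluates to -7.
Run set: G10 (1 run).
Changed values: E12.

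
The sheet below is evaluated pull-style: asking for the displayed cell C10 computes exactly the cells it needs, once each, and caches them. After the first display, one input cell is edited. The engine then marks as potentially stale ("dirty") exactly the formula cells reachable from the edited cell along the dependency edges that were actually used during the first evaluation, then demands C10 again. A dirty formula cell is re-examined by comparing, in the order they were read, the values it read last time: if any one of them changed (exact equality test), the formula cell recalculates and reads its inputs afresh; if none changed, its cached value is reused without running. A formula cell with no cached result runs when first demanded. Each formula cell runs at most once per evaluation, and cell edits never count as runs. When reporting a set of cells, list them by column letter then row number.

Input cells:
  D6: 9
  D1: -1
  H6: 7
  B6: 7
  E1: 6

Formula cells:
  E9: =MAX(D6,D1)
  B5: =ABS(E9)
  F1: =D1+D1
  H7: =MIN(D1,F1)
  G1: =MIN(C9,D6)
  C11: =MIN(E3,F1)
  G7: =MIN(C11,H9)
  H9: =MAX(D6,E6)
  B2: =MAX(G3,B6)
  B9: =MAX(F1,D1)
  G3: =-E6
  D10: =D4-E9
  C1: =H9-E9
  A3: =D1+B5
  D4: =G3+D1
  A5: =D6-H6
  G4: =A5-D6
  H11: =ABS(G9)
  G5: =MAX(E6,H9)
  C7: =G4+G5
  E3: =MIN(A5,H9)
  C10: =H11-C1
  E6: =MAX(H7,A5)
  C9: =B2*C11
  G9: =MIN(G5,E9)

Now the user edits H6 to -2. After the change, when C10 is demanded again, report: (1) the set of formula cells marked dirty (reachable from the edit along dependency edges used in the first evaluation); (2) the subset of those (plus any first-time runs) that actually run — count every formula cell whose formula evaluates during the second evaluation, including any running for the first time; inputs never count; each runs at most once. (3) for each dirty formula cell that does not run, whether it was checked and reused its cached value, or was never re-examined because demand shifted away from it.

First demand of the output computes:
  A5 = 9 - 7 = 2
  E9 = MAX(9, -1) = 9
  F1 = -1 + -1 = -2
  H7 = MIN(-1, -2) = -2
  E6 = MAX(-2, 2) = 2
  H9 = MAX(9, 2) = 9
  C1 = 9 - 9 = 0
  G5 = MAX(2, 9) = 9
  G9 = MIN(9, 9) = 9
  H11 = ABS(9) = 9
  C10 = 9 - 0 = 9

After the edit, cleaning proceeds:
  A5: a read changed (H6 7->-2) — executes, giving 11.
  E6: a read changed (A5 2->11) — executes, giving 11.
  H9: a read changed (E6 2->11) — executes, giving 11.
  C1: a read changed (H9 9->11) — executes, giving 2.
  G5: a read changed (E6 2->11; H9 9->11) — executes, giving 11.
  G9: a read changed (G5 9->11) — executes, giving 9 — identical to its old value.
  H11: dirty, but its reads are unchanged (G9 unchanged); cached 9 stands.
  C10: a read changed (C1 0->2) — executes, giving 7.

Note where the cutoff bites: H11 is checked, finds nothing changed, and keeps its cache.

The edit dirties: A5, C1, C10, E6, G5, G9, H9, H11.
7 formula cells run: A5, C1, C10, E6, G5, G9, H9.
Cache hits after checking: H11.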